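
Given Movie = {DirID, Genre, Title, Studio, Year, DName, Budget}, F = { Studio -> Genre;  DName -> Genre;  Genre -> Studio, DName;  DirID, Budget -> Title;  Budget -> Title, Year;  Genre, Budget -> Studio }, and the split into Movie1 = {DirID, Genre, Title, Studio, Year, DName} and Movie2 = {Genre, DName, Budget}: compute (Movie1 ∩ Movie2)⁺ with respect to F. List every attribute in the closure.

Genre, Studio, DName

Movie1 ∩ Movie2 = {Genre, DName}.
Genre → Studio, DName applies, adding Studio
Closure: {Genre, Studio, DName}.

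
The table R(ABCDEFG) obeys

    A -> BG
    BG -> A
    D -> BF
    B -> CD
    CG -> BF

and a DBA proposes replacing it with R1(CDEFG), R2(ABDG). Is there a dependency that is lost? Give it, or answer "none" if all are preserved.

none

A → BG lies within R2.
BG → A lies within R2.
D → BF: restricted closure across fragments reaches BF.
B → CD: restricted closure across fragments reaches CD.
CG → BF: restricted closure across fragments reaches BF.
Every dependency is enforceable on the fragments, so the decomposition is dependency-preserving.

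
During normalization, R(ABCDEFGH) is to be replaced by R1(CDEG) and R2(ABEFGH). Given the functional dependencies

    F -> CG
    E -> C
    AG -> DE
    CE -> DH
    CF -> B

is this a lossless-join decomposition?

Common attributes: R1 ∩ R2 = {EG}.
Closure of {EG}: E → C applies, adding C; CE → DH applies, adding DH. So (EG)⁺ = {CDEGH}.
This closure contains every attribute of R1, so R1 ∩ R2 → R1. The join is lossless.

Yes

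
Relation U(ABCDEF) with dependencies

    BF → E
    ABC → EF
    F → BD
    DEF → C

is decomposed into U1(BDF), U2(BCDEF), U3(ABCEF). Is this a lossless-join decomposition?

Chase test. Columns are ABCDEF; row i has aⱼ where attribute j ∈ Ui, else bᵢⱼ.
Initial tableau (one row per fragment):
  row 1: b11 a2 b13 a4 b15 a6
  row 2: b21 a2 a3 a4 a5 a6
  row 3: a1 a2 a3 b34 a5 a6
Rows 1 and 2 agree on BF; apply BF→E and equate their E entries.
Rows 1 and 3 agree on F; apply F→BD and equate their BD entries.
Rows 1 and 2 agree on DEF; apply DEF→C and equate their C entries.
Row 3 is now all distinguished symbols — the join is lossless.

Yes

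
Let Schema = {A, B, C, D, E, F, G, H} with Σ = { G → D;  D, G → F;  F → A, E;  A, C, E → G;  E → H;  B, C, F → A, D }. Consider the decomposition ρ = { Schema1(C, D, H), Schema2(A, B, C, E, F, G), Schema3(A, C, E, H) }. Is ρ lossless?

Chase test. Columns are A, B, C, D, E, F, G, H; row i has aⱼ where attribute j ∈ Schemai, else bᵢⱼ.
Initial tableau (one row per fragment):
  row 1: b11 b12 a3 a4 b15 b16 b17 a8
  row 2: a1 a2 a3 b24 a5 a6 a7 b28
  row 3: a1 b32 a3 b34 a5 b36 b37 a8
Rows 2 and 3 agree on A, C, E; apply A, C, E→G and equate their G entries.
Rows 2 and 3 agree on E; apply E→H and equate their H entries.
Rows 2 and 3 agree on G; apply G→D and equate their D entries.
Rows 2 and 3 agree on D, G; apply D, G→F and equate their F entries.
No row becomes fully distinguished — the join is lossy.

No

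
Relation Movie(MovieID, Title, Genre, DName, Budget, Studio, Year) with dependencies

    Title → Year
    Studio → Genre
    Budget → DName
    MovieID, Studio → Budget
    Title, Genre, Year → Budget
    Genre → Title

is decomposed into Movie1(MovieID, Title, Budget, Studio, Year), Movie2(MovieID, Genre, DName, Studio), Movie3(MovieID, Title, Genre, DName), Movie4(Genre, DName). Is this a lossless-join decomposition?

Chase test. Columns are MovieID, Title, Genre, DName, Budget, Studio, Year; row i has aⱼ where attribute j ∈ Moviei, else bᵢⱼ.
Initial tableau (one row per fragment):
  row 1: a1 a2 b13 b14 a5 a6 a7
  row 2: a1 b22 a3 a4 b25 a6 b27
  row 3: a1 a2 a3 a4 b35 b36 b37
  row 4: b41 b42 a3 a4 b45 b46 b47
Rows 1 and 3 agree on Title; apply Title→Year and equate their Year entries.
Rows 1 and 2 agree on Studio; apply Studio→Genre and equate their Genre entries.
Rows 1 and 2 agree on MovieID, Studio; apply MovieID, Studio→Budget and equate their Budget entries.
Rows 1 and 3 agree on Title, Genre, Year; apply Title, Genre, Year→Budget and equate their Budget entries.
Rows 1 and 2 agree on Genre; apply Genre→Title and equate their Title entries.
Rows 1 and 4 agree on Genre; apply Genre→Title and equate their Title entries.
Rows 1 and 2 agree on Title; apply Title→Year and equate their Year entries.
Rows 1 and 4 agree on Title; apply Title→Year and equate their Year entries.
Rows 1 and 2 agree on Budget; apply Budget→DName and equate their DName entries.
Rows 1 and 4 agree on Title, Genre, Year; apply Title, Genre, Year→Budget and equate their Budget entries.
Row 1 is now all distinguished symbols — the join is lossless.

Yes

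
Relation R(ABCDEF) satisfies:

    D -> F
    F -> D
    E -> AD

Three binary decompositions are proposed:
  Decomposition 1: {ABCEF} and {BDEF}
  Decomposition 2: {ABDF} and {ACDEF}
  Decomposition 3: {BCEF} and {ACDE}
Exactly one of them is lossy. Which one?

Decomposition 1: common = {BEF}, closure = {ABDEF} → lossless.
Decomposition 2: common = {ADF}, closure = {ADF} → lossy.
Decomposition 3: common = {CE}, closure = {ACDEF} → lossless.

Decomposition 2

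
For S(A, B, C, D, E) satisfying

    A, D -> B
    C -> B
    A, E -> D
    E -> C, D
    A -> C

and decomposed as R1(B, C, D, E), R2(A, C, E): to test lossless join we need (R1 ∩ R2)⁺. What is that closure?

B, C, D, E

R1 ∩ R2 = {C, E}.
C → B applies, adding B
E → C, D applies, adding D
Closure: {B, C, D, E}.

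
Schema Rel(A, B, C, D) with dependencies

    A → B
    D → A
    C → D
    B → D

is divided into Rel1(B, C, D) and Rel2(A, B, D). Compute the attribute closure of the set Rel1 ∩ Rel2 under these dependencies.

Rel1 ∩ Rel2 = {B, D}.
D → A applies, adding A
Closure: {A, B, D}.

A, B, D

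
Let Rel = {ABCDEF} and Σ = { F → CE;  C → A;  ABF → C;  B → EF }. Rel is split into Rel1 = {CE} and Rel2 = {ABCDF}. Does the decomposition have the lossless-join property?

No

Common attributes: Rel1 ∩ Rel2 = {C}.
Closure of {C}: C → A applies, adding A. So (C)⁺ = {AC}.
The closure contains neither all of Rel1 = {CE} nor all of Rel2 = {ABCDF}, so the common attributes are not a superkey of either fragment. The join is lossy.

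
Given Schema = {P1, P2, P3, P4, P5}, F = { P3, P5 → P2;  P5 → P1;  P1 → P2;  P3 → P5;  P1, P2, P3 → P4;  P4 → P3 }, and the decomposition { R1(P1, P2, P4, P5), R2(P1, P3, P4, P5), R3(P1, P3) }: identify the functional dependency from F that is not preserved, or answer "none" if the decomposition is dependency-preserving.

P3, P5 → P2: restricted closure across fragments reaches P2.
P5 → P1 lies within R1.
P1 → P2 lies within R1.
P3 → P5 lies within R2.
P1, P2, P3 → P4: restricted closure across fragments reaches P4.
P4 → P3 lies within R2.
Every dependency is enforceable on the fragments, so the decomposition is dependency-preserving.

none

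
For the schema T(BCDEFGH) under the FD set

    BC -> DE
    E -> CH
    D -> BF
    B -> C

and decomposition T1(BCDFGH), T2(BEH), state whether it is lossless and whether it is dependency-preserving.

Lossless test: (BH)⁺ = {BCDEFH}, which contains all of one fragment — lossless.
Dependency preservation: the restricted closure of {E} across the fragments never reaches {CH}, so E → CH cannot be enforced without a join — not preserved.

lossless but not dependency-preserving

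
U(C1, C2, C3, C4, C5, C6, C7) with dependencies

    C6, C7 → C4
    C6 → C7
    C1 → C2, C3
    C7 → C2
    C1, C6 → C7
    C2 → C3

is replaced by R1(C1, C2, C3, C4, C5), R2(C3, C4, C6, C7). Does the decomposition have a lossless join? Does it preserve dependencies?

Lossless test: (C3, C4)⁺ = {C3, C4}, which is a superkey of neither fragment — lossy.
Dependency preservation: the restricted closure of {C7} across the fragments never reaches {C2}, so C7 → C2 cannot be enforced without a join — not preserved.

lossy and not dependency-preserving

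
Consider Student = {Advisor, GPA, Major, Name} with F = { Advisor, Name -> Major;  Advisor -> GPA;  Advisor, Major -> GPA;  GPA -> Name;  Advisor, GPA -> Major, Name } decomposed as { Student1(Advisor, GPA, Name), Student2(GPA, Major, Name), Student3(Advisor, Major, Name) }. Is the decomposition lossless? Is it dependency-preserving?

Lossless test (chase): Rows 1 and 3 agree on Advisor, Name; apply Advisor, Name→Major and equate their Major entries. Rows 1 and 3 agree on Advisor; apply Advisor→GPA and equate their GPA entries. Row 1 is now all distinguished symbols — the join is lossless.
Dependency preservation: Advisor, Major → GPA; Advisor, GPA → Major, Name are not contained in any single fragment, but the restricted closure of each left-hand side across the fragments still reaches the right-hand side; the remaining FDs each lie inside some fragment. All dependencies are preserved.

lossless and dependency-preserving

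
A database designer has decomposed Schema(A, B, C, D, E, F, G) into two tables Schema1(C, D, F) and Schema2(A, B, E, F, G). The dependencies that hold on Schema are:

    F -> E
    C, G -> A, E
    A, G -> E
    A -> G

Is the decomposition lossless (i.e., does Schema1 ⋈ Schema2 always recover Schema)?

No

Common attributes: Schema1 ∩ Schema2 = {F}.
Closure of {F}: F → E applies, adding E. So (F)⁺ = {E, F}.
The closure contains neither all of Schema1 = {C, D, F} nor all of Schema2 = {A, B, E, F, G}, so the common attributes are not a superkey of either fragment. The join is lossy.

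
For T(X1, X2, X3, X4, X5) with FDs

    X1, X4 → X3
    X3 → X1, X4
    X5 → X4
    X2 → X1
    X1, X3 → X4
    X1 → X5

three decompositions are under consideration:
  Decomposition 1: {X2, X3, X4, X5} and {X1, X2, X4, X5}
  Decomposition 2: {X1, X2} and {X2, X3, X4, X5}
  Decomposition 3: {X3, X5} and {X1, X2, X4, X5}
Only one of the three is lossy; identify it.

Decomposition 1: common = {X2, X4, X5}, closure = {X1, X2, X3, X4, X5} → lossless.
Decomposition 2: common = {X2}, closure = {X1, X2, X3, X4, X5} → lossless.
Decomposition 3: common = {X5}, closure = {X4, X5} → lossy.

Decomposition 3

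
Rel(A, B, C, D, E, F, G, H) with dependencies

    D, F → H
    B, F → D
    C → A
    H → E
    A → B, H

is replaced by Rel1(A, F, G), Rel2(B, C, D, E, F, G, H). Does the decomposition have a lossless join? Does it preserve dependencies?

lossy and not dependency-preserving

Lossless test: (F, G)⁺ = {F, G}, which is a superkey of neither fragment — lossy.
Dependency preservation: the restricted closure of {C} across the fragments never reaches {A}, so C → A cannot be enforced without a join — not preserved.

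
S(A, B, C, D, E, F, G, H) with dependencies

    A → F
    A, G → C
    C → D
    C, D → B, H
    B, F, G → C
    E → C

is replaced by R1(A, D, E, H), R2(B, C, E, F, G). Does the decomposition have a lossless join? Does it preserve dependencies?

Lossless test: (E)⁺ = {B, C, D, E, H}, which is a superkey of neither fragment — lossy.
Dependency preservation: the restricted closure of {A} across the fragments never reaches {F}, so A → F cannot be enforced without a join — not preserved.

lossy and not dependency-preserving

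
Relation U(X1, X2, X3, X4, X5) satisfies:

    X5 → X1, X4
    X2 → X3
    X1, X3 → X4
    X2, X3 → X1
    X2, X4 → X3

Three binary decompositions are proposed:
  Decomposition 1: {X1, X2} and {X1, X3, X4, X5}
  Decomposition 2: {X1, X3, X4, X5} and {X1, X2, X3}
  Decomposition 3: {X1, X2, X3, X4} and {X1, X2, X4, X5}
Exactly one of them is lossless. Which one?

Decomposition 3

Decomposition 1: common = {X1}, closure = {X1} → lossy.
Decomposition 2: common = {X1, X3}, closure = {X1, X3, X4} → lossy.
Decomposition 3: common = {X1, X2, X4}, closure = {X1, X2, X3, X4} → lossless.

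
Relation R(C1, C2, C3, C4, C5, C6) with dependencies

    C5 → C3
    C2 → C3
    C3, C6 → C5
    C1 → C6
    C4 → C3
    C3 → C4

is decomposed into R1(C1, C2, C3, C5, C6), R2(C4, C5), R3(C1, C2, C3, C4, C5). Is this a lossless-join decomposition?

Yes

Chase test. Columns are C1, C2, C3, C4, C5, C6; row i has aⱼ where attribute j ∈ Ri, else bᵢⱼ.
Initial tableau (one row per fragment):
  row 1: a1 a2 a3 b14 a5 a6
  row 2: b21 b22 b23 a4 a5 b26
  row 3: a1 a2 a3 a4 a5 b36
Rows 1 and 2 agree on C5; apply C5→C3 and equate their C3 entries.
Rows 1 and 3 agree on C1; apply C1→C6 and equate their C6 entries.
Rows 1 and 2 agree on C3; apply C3→C4 and equate their C4 entries.
Row 1 is now all distinguished symbols — the join is lossless.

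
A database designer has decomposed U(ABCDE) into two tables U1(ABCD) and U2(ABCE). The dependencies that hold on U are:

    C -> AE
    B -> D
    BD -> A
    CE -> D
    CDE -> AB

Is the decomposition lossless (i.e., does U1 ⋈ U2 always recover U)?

Yes

Common attributes: U1 ∩ U2 = {ABC}.
Closure of {ABC}: C → AE applies, adding E; B → D applies, adding D. So (ABC)⁺ = {ABCDE}.
This closure contains every attribute of U1, so U1 ∩ U2 → U1. The join is lossless.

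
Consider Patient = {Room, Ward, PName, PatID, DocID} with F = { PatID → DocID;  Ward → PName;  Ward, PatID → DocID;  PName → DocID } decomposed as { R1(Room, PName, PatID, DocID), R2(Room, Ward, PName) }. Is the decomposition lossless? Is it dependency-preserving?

lossy but dependency-preserving

Lossless test: (Room, PName)⁺ = {Room, PName, DocID}, which is a superkey of neither fragment — lossy.
Dependency preservation: Ward, PatID → DocID is not contained in any single fragment, but the restricted closure of its left-hand side across the fragments still reaches the right-hand side; the remaining FDs each lie inside some fragment. All dependencies are preserved.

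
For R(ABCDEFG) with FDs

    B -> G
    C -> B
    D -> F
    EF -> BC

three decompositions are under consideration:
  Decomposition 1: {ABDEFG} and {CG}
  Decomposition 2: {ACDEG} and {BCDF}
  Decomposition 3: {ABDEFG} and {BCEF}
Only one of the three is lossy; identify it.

Decomposition 1

Decomposition 1: common = {G}, closure = {G} → lossy.
Decomposition 2: common = {CD}, closure = {BCDFG} → lossless.
Decomposition 3: common = {BEF}, closure = {BCEFG} → lossless.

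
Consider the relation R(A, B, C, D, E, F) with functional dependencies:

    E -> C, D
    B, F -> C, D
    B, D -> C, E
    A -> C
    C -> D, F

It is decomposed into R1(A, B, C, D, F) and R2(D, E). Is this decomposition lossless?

No

Common attributes: R1 ∩ R2 = {D}.
No dependency enlarges {D}, so (D)⁺ = {D}.
The closure contains neither all of R1 = {A, B, C, D, F} nor all of R2 = {D, E}, so the common attributes are not a superkey of either fragment. The join is lossy.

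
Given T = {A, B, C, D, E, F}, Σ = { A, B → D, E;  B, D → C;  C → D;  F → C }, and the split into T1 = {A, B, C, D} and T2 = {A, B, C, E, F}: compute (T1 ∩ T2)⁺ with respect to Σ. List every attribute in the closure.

T1 ∩ T2 = {A, B, C}.
A, B → D, E applies, adding D, E
Closure: {A, B, C, D, E}.

A, B, C, D, E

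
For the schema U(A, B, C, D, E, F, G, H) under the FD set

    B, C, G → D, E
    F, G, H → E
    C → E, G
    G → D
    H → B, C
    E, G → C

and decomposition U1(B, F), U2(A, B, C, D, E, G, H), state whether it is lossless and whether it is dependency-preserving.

lossy but dependency-preserving

Lossless test: (B)⁺ = {B}, which is a superkey of neither fragment — lossy.
Dependency preservation: F, G, H → E is not contained in any single fragment, but the restricted closure of its left-hand side across the fragments still reaches the right-hand side; the remaining FDs each lie inside some fragment. All dependencies are preserved.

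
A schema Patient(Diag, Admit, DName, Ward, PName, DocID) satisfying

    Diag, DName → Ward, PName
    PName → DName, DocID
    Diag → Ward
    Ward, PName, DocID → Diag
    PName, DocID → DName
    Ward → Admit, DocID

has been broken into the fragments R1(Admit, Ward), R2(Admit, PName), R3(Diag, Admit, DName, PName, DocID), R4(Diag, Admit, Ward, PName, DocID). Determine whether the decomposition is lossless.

Chase test. Columns are Diag, Admit, DName, Ward, PName, DocID; row i has aⱼ where attribute j ∈ Ri, else bᵢⱼ.
Initial tableau (one row per fragment):
  row 1: b11 a2 b13 a4 b15 b16
  row 2: b21 a2 b23 b24 a5 b26
  row 3: a1 a2 a3 b34 a5 a6
  row 4: a1 a2 b43 a4 a5 a6
Rows 2 and 3 agree on PName; apply PName→DName, DocID and equate their DName, DocID entries.
Rows 2 and 4 agree on PName; apply PName→DName, DocID and equate their DName, DocID entries.
Rows 3 and 4 agree on Diag; apply Diag→Ward and equate their Ward entries.
Rows 1 and 3 agree on Ward; apply Ward→Admit, DocID and equate their Admit, DocID entries.
Row 3 is now all distinguished symbols — the join is lossless.

Yes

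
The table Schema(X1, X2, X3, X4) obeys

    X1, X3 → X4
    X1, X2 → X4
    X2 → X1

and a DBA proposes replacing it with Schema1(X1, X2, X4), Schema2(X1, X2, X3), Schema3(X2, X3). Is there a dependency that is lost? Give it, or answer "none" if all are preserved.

Check X1, X3 → X4: no single fragment contains all of {X1, X3, X4}, and the restricted closure of {X1, X3} across the fragments never reaches {X4}.
X1, X2 → X4 is preserved.
X2 → X1 is preserved.

X1, X3 → X4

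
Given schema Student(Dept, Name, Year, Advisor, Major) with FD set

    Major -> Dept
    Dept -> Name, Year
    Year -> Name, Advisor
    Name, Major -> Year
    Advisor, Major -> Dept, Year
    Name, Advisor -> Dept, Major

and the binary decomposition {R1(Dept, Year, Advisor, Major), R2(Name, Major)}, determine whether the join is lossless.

Yes

Common attributes: R1 ∩ R2 = {Major}.
Closure of {Major}: Major → Dept applies, adding Dept; Dept → Name, Year applies, adding Name, Year; Year → Name, Advisor applies, adding Advisor. So (Major)⁺ = {Dept, Name, Year, Advisor, Major}.
This closure contains every attribute of R1, so R1 ∩ R2 → R1. The join is lossless.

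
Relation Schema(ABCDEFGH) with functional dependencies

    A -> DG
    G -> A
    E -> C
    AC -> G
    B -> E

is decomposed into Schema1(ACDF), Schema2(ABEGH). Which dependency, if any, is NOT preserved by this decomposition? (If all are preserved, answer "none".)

Check E → C: no single fragment contains all of {CE}, and the restricted closure of {E} across the fragments never reaches {C}.
A → DG is preserved.
G → A is preserved.
AC → G is preserved.
B → E is preserved.

E -> C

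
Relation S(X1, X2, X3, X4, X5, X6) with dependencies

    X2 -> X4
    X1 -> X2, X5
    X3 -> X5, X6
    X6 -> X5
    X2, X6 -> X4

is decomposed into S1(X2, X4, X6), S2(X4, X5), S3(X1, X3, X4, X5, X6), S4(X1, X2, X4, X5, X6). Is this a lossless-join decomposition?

Chase test. Columns are X1, X2, X3, X4, X5, X6; row i has aⱼ where attribute j ∈ Si, else bᵢⱼ.
Initial tableau (one row per fragment):
  row 1: b11 a2 b13 a4 b15 a6
  row 2: b21 b22 b23 a4 a5 b26
  row 3: a1 b32 a3 a4 a5 a6
  row 4: a1 a2 b43 a4 a5 a6
Rows 3 and 4 agree on X1; apply X1→X2, X5 and equate their X2, X5 entries.
Rows 1 and 3 agree on X6; apply X6→X5 and equate their X5 entries.
Row 3 is now all distinguished symbols — the join is lossless.

Yes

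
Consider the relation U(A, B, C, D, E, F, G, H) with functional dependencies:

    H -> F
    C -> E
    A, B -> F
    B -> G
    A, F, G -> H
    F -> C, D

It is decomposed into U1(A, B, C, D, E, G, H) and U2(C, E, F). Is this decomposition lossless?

No

Common attributes: U1 ∩ U2 = {C, E}.
No dependency enlarges {C, E}, so (C, E)⁺ = {C, E}.
The closure contains neither all of U1 = {A, B, C, D, E, G, H} nor all of U2 = {C, E, F}, so the common attributes are not a superkey of either fragment. The join is lossy.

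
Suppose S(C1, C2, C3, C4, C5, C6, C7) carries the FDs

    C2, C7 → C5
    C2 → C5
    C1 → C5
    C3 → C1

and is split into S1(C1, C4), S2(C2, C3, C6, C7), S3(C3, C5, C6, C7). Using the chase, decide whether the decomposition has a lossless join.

Chase test. Columns are C1, C2, C3, C4, C5, C6, C7; row i has aⱼ where attribute j ∈ Si, else bᵢⱼ.
Initial tableau (one row per fragment):
  row 1: a1 b12 b13 a4 b15 b16 b17
  row 2: b21 a2 a3 b24 b25 a6 a7
  row 3: b31 b32 a3 b34 a5 a6 a7
Rows 2 and 3 agree on C3; apply C3→C1 and equate their C1 entries.
Rows 2 and 3 agree on C1; apply C1→C5 and equate their C5 entries.
No row becomes fully distinguished — the join is lossy.

No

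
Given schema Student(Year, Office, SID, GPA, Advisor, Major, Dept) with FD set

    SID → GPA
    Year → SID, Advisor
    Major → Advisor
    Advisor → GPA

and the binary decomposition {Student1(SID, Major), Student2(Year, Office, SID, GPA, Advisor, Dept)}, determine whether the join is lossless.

Common attributes: Student1 ∩ Student2 = {SID}.
Closure of {SID}: SID → GPA applies, adding GPA. So (SID)⁺ = {SID, GPA}.
The closure contains neither all of Student1 = {SID, Major} nor all of Student2 = {Year, Office, SID, GPA, Advisor, Dept}, so the common attributes are not a superkey of either fragment. The join is lossy.

No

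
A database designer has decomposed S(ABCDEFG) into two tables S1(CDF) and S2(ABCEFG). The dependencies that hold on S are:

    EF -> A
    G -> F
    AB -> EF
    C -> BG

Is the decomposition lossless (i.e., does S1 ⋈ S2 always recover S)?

Common attributes: S1 ∩ S2 = {CF}.
Closure of {CF}: C → BG applies, adding BG. So (CF)⁺ = {BCFG}.
The closure contains neither all of S1 = {CDF} nor all of S2 = {ABCEFG}, so the common attributes are not a superkey of either fragment. The join is lossy.

No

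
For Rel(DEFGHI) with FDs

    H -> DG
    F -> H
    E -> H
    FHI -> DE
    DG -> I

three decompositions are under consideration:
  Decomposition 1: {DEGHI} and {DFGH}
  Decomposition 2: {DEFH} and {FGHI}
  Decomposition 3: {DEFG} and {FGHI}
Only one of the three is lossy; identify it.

Decomposition 1: common = {DGH}, closure = {DGHI} → lossy.
Decomposition 2: common = {FH}, closure = {DEFGHI} → lossless.
Decomposition 3: common = {FG}, closure = {DEFGHI} → lossless.

Decomposition 1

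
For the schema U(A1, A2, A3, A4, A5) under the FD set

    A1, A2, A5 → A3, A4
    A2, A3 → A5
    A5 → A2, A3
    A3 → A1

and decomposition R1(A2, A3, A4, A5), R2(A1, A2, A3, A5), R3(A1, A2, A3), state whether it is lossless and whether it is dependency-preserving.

lossless and dependency-preserving

Lossless test (chase): Rows 1 and 3 agree on A2, A3; apply A2, A3→A5 and equate their A5 entries. Rows 1 and 2 agree on A3; apply A3→A1 and equate their A1 entries. Rows 1 and 2 agree on A1, A2, A5; apply A1, A2, A5→A3, A4 and equate their A3, A4 entries. Rows 1 and 3 agree on A1, A2, A5; apply A1, A2, A5→A3, A4 and equate their A3, A4 entries. Row 1 is now all distinguished symbols — the join is lossless.
Dependency preservation: A1, A2, A5 → A3, A4 is not contained in any single fragment, but the restricted closure of its left-hand side across the fragments still reaches the right-hand side; the remaining FDs each lie inside some fragment. All dependencies are preserved.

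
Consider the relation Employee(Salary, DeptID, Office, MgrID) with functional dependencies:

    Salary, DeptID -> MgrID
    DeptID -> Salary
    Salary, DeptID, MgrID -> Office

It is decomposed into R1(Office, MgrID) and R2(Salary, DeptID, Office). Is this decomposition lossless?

No

Common attributes: R1 ∩ R2 = {Office}.
No dependency enlarges {Office}, so (Office)⁺ = {Office}.
The closure contains neither all of R1 = {Office, MgrID} nor all of R2 = {Salary, DeptID, Office}, so the common attributes are not a superkey of either fragment. The join is lossy.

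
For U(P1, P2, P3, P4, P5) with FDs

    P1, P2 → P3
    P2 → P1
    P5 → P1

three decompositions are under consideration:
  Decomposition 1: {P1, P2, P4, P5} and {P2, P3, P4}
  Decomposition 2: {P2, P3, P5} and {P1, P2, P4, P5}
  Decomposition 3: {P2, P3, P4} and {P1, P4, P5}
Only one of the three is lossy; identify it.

Decomposition 3

Decomposition 1: common = {P2, P4}, closure = {P1, P2, P3, P4} → lossless.
Decomposition 2: common = {P2, P5}, closure = {P1, P2, P3, P5} → lossless.
Decomposition 3: common = {P4}, closure = {P4} → lossy.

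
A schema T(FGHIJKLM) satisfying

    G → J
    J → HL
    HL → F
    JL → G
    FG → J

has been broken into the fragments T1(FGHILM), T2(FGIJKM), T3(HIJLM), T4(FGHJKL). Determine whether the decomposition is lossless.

Yes

Chase test. Columns are FGHIJKLM; row i has aⱼ where attribute j ∈ Ti, else bᵢⱼ.
Initial tableau (one row per fragment):
  row 1: a1 a2 a3 a4 b15 b16 a7 a8
  row 2: a1 a2 b23 a4 a5 a6 b27 a8
  row 3: b31 b32 a3 a4 a5 b36 a7 a8
  row 4: a1 a2 a3 b44 a5 a6 a7 b48
Rows 1 and 2 agree on G; apply G→J and equate their J entries.
Rows 1 and 2 agree on J; apply J→HL and equate their HL entries.
Rows 1 and 3 agree on HL; apply HL→F and equate their F entries.
Rows 1 and 3 agree on JL; apply JL→G and equate their G entries.
Row 2 is now all distinguished symbols — the join is lossless.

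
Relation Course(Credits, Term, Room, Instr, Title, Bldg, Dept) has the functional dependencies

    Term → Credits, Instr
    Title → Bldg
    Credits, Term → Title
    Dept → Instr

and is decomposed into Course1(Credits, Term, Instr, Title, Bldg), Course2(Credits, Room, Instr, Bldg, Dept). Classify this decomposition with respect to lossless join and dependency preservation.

lossy but dependency-preserving

Lossless test: (Credits, Instr, Bldg)⁺ = {Credits, Instr, Bldg}, which is a superkey of neither fragment — lossy.
Dependency preservation: every FD's attributes lie within a single fragment, so each can be enforced locally — preserved.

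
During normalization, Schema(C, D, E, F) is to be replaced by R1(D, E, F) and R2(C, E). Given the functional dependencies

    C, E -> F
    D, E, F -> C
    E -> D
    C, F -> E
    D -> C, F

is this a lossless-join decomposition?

Common attributes: R1 ∩ R2 = {E}.
Closure of {E}: E → D applies, adding D; D → C, F applies, adding C, F. So (E)⁺ = {C, D, E, F}.
This closure contains every attribute of R1, so R1 ∩ R2 → R1. The join is lossless.

Yes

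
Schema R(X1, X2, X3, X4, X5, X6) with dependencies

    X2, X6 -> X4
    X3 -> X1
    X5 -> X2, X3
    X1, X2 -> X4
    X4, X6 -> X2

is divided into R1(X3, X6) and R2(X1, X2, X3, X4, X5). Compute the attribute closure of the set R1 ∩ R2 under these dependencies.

X1, X3

R1 ∩ R2 = {X3}.
X3 → X1 applies, adding X1
Closure: {X1, X3}.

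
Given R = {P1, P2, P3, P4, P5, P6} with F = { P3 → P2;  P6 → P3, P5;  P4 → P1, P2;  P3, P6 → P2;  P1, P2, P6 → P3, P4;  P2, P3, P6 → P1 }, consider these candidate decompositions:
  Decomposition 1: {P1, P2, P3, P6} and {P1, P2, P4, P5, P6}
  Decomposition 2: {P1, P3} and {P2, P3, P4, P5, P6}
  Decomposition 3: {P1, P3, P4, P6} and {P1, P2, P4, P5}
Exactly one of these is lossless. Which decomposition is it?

Decomposition 1

Decomposition 1: common = {P1, P2, P6}, closure = {P1, P2, P3, P4, P5, P6} → lossless.
Decomposition 2: common = {P3}, closure = {P2, P3} → lossy.
Decomposition 3: common = {P1, P4}, closure = {P1, P2, P4} → lossy.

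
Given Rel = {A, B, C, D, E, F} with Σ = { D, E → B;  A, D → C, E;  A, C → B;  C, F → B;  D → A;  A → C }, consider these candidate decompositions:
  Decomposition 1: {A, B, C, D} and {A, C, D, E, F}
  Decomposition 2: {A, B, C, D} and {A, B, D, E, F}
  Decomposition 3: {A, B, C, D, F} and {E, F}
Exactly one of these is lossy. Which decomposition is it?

Decomposition 3

Decomposition 1: common = {A, C, D}, closure = {A, B, C, D, E} → lossless.
Decomposition 2: common = {A, B, D}, closure = {A, B, C, D, E} → lossless.
Decomposition 3: common = {F}, closure = {F} → lossy.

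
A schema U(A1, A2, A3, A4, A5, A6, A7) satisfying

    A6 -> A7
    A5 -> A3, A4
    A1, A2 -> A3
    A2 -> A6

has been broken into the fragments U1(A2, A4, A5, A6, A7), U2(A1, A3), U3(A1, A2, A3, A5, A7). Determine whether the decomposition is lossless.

Yes

Chase test. Columns are A1, A2, A3, A4, A5, A6, A7; row i has aⱼ where attribute j ∈ Ui, else bᵢⱼ.
Initial tableau (one row per fragment):
  row 1: b11 a2 b13 a4 a5 a6 a7
  row 2: a1 b22 a3 b24 b25 b26 b27
  row 3: a1 a2 a3 b34 a5 b36 a7
Rows 1 and 3 agree on A5; apply A5→A3, A4 and equate their A3, A4 entries.
Rows 1 and 3 agree on A2; apply A2→A6 and equate their A6 entries.
Row 3 is now all distinguished symbols — the join is lossless.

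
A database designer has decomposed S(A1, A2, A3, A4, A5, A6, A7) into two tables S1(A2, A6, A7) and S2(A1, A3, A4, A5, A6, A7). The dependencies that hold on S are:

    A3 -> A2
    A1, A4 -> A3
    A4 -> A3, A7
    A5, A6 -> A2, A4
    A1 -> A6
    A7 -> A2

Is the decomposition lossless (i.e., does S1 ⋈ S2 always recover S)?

Yes

Common attributes: S1 ∩ S2 = {A6, A7}.
Closure of {A6, A7}: A7 → A2 applies, adding A2. So (A6, A7)⁺ = {A2, A6, A7}.
This closure contains every attribute of S1, so S1 ∩ S2 → S1. The join is lossless.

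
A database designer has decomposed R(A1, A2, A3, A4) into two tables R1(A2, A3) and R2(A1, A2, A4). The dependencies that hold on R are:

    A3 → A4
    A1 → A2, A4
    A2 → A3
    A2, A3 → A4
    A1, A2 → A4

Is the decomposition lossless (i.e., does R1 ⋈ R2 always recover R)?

Common attributes: R1 ∩ R2 = {A2}.
Closure of {A2}: A2 → A3 applies, adding A3; A2, A3 → A4 applies, adding A4. So (A2)⁺ = {A2, A3, A4}.
This closure contains every attribute of R1, so R1 ∩ R2 → R1. The join is lossless.

Yes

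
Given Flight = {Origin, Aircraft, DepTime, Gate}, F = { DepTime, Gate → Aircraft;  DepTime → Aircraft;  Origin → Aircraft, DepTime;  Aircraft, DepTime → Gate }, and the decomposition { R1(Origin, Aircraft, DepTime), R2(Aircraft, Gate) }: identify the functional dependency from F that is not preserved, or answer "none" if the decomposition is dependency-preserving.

Check Aircraft, DepTime → Gate: no single fragment contains all of {Aircraft, DepTime, Gate}, and the restricted closure of {Aircraft, DepTime} across the fragments never reaches {Gate}.
DepTime, Gate → Aircraft is preserved.
DepTime → Aircraft is preserved.
Origin → Aircraft, DepTime is preserved.

Aircraft, DepTime → Gate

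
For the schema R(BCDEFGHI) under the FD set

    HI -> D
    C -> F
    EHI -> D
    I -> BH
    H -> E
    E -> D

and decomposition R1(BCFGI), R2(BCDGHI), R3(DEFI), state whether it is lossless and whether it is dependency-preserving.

Lossless test (chase): Rows 1 and 2 agree on C; apply C→F and equate their F entries. Rows 1 and 2 agree on I; apply I→BH and equate their BH entries. Rows 1 and 3 agree on I; apply I→BH and equate their BH entries. Rows 1 and 2 agree on H; apply H→E and equate their E entries. Rows 1 and 3 agree on H; apply H→E and equate their E entries. Rows 1 and 2 agree on E; apply E→D and equate their D entries. Row 1 is now all distinguished symbols — the join is lossless.
Dependency preservation: the restricted closure of {H} across the fragments never reaches {E}, so H → E cannot be enforced without a join — not preserved.

lossless but not dependency-preserving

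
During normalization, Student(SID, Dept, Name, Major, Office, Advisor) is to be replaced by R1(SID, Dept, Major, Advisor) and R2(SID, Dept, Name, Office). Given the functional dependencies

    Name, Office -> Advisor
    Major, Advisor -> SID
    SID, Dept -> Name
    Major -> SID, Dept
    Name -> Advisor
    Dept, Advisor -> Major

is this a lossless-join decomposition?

Common attributes: R1 ∩ R2 = {SID, Dept}.
Closure of {SID, Dept}: SID, Dept → Name applies, adding Name; Name → Advisor applies, adding Advisor; Dept, Advisor → Major applies, adding Major. So (SID, Dept)⁺ = {SID, Dept, Name, Major, Advisor}.
This closure contains every attribute of R1, so R1 ∩ R2 → R1. The join is lossless.

Yes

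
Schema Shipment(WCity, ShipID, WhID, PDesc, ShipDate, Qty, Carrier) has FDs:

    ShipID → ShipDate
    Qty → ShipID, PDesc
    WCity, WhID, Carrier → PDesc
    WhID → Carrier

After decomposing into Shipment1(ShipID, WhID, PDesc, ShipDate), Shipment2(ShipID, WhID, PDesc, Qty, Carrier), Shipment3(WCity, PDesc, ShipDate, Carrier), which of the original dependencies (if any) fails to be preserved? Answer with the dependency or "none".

WCity, WhID, Carrier → PDesc

Check WCity, WhID, Carrier → PDesc: no single fragment contains all of {WCity, WhID, PDesc, Carrier}, and the restricted closure of {WCity, WhID, Carrier} across the fragments never reaches {PDesc}.
ShipID → ShipDate is preserved.
Qty → ShipID, PDesc is preserved.
WhID → Carrier is preserved.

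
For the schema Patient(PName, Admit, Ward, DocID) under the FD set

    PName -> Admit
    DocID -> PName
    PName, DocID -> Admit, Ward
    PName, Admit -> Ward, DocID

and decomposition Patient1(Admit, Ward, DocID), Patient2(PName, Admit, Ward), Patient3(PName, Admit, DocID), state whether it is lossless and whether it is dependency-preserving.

lossless and dependency-preserving

Lossless test (chase): Rows 1 and 3 agree on DocID; apply DocID→PName and equate their PName entries. Rows 1 and 3 agree on PName, DocID; apply PName, DocID→Admit, Ward and equate their Admit, Ward entries. Rows 1 and 2 agree on PName, Admit; apply PName, Admit→Ward, DocID and equate their Ward, DocID entries. Row 1 is now all distinguished symbols — the join is lossless.
Dependency preservation: PName, DocID → Admit, Ward; PName, Admit → Ward, DocID are not contained in any single fragment, but the restricted closure of each left-hand side across the fragments still reaches the right-hand side; the remaining FDs each lie inside some fragment. All dependencies are preserved.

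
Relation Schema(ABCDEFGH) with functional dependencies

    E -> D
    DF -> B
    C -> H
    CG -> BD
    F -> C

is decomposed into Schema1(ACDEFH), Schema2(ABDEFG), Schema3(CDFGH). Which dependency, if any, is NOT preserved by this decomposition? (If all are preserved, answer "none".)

CG -> BD

Check CG → BD: no single fragment contains all of {BCDG}, and the restricted closure of {CG} across the fragments never reaches {BD}.
E → D is preserved.
DF → B is preserved.
C → H is preserved.
F → C is preserved.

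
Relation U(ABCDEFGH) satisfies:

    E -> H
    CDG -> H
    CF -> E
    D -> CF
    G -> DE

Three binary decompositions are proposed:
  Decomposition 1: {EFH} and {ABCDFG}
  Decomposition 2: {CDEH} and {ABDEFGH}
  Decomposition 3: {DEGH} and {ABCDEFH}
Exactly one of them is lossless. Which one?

Decomposition 2

Decomposition 1: common = {F}, closure = {F} → lossy.
Decomposition 2: common = {DEH}, closure = {CDEFH} → lossless.
Decomposition 3: common = {DEH}, closure = {CDEFH} → lossy.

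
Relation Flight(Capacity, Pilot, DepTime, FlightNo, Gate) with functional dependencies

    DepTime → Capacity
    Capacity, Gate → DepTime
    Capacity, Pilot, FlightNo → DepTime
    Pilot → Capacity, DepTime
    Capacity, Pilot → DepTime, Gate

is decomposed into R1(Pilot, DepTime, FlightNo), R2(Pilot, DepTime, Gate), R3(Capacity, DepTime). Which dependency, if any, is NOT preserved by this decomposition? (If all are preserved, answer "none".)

Capacity, Gate → DepTime

Check Capacity, Gate → DepTime: no single fragment contains all of {Capacity, DepTime, Gate}, and the restricted closure of {Capacity, Gate} across the fragments never reaches {DepTime}.
DepTime → Capacity is preserved.
Capacity, Pilot, FlightNo → DepTime is preserved.
Pilot → Capacity, DepTime is preserved.
Capacity, Pilot → DepTime, Gate is preserved.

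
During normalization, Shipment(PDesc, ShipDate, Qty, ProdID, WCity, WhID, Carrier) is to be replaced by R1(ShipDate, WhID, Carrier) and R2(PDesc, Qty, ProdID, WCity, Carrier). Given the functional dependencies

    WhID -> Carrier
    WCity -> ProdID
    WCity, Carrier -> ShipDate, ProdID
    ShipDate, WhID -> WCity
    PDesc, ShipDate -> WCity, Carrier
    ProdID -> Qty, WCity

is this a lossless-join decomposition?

No

Common attributes: R1 ∩ R2 = {Carrier}.
No dependency enlarges {Carrier}, so (Carrier)⁺ = {Carrier}.
The closure contains neither all of R1 = {ShipDate, WhID, Carrier} nor all of R2 = {PDesc, Qty, ProdID, WCity, Carrier}, so the common attributes are not a superkey of either fragment. The join is lossy.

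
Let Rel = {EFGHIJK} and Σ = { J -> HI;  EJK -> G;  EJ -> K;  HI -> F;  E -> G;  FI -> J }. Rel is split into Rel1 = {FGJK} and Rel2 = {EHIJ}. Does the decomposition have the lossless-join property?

No

Common attributes: Rel1 ∩ Rel2 = {J}.
Closure of {J}: J → HI applies, adding HI; HI → F applies, adding F. So (J)⁺ = {FHIJ}.
The closure contains neither all of Rel1 = {FGJK} nor all of Rel2 = {EHIJ}, so the common attributes are not a superkey of either fragment. The join is lossy.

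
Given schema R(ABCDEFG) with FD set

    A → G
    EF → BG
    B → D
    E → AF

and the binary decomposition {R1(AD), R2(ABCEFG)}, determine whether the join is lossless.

Common attributes: R1 ∩ R2 = {A}.
Closure of {A}: A → G applies, adding G. So (A)⁺ = {AG}.
The closure contains neither all of R1 = {AD} nor all of R2 = {ABCEFG}, so the common attributes are not a superkey of either fragment. The join is lossy.

No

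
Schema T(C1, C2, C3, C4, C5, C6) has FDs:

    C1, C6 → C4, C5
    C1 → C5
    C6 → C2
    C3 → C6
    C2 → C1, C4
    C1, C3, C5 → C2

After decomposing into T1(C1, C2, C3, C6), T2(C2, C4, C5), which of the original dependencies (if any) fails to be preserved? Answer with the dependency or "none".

C1 → C5

Check C1 → C5: no single fragment contains all of {C1, C5}, and the restricted closure of {C1} across the fragments never reaches {C5}.
C1, C6 → C4, C5 is preserved.
C6 → C2 is preserved.
C3 → C6 is preserved.
C2 → C1, C4 is preserved.
C1, C3, C5 → C2 is preserved.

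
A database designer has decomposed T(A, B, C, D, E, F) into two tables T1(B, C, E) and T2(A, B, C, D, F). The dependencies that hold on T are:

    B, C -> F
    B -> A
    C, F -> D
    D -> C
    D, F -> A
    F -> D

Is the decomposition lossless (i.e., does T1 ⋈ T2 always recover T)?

Yes

Common attributes: T1 ∩ T2 = {B, C}.
Closure of {B, C}: B, C → F applies, adding F; B → A applies, adding A; C, F → D applies, adding D. So (B, C)⁺ = {A, B, C, D, F}.
This closure contains every attribute of T2, so T1 ∩ T2 → T2. The join is lossless.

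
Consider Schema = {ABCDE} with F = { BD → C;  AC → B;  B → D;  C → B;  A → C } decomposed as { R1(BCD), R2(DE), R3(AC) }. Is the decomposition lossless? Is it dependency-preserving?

Lossless test (chase): Rows 1 and 3 agree on C; apply C→B and equate their B entries. Rows 1 and 3 agree on B; apply B→D and equate their D entries. No row becomes fully distinguished — the join is lossy.
Dependency preservation: AC → B is not contained in any single fragment, but the restricted closure of its left-hand side across the fragments still reaches the right-hand side; the remaining FDs each lie inside some fragment. All dependencies are preserved.

lossy but dependency-preserving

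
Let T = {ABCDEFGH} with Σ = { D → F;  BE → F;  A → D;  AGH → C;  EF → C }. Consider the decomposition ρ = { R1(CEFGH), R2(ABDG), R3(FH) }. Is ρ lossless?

Chase test. Columns are ABCDEFGH; row i has aⱼ where attribute j ∈ Ri, else bᵢⱼ.
Initial tableau (one row per fragment):
  row 1: b11 b12 a3 b14 a5 a6 a7 a8
  row 2: a1 a2 b23 a4 b25 b26 a7 b28
  row 3: b31 b32 b33 b34 b35 a6 b37 a8
No row becomes fully distinguished — the join is lossy.

No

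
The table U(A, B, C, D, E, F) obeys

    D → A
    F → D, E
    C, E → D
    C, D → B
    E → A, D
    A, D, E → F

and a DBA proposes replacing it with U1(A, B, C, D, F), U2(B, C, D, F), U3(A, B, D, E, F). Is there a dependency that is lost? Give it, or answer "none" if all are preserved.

D → A lies within U1.
F → D, E lies within U3.
C, E → D: restricted closure across fragments reaches D.
C, D → B lies within U1.
E → A, D lies within U3.
A, D, E → F lies within U3.
Every dependency is enforceable on the fragments, so the decomposition is dependency-preserving.

none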